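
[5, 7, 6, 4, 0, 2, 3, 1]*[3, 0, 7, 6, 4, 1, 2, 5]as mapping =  [0→1, 1→5, 2→2, 3→4, 4→3, 5→7, 6→6, 7→0]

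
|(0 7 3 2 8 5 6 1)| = 8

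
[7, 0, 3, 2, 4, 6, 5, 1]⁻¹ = [1, 7, 3, 2, 4, 6, 5, 0]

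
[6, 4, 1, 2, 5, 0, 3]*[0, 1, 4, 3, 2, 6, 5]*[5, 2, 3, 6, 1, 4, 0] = [4, 3, 2, 1, 0, 5, 6]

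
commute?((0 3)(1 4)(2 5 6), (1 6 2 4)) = no:(0 3)(1 4)(2 5 6)*(1 6 2 4) = (0 3)(2 5)(4 6), (1 6 2 4)*(0 3)(1 4)(2 5 6) = (0 3)(1 2)(5 6)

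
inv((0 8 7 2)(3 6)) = (0 2 7 8)(3 6)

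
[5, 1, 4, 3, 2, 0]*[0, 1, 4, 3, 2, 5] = [5, 1, 2, 3, 4, 0]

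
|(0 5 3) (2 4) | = 6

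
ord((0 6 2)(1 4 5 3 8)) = 15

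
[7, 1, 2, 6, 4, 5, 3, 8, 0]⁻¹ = [8, 1, 2, 6, 4, 5, 3, 0, 7]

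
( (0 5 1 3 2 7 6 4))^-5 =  (0 3 6 5 2 4 1 7)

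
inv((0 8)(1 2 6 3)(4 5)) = (0 8)(1 3 6 2)(4 5)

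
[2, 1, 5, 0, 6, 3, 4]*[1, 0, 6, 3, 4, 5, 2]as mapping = [0→6, 1→0, 2→5, 3→1, 4→2, 5→3, 6→4]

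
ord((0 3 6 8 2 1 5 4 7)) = 9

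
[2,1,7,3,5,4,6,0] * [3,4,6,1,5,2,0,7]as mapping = [0→6,1→4,2→7,3→1,4→2,5→5,6→0,7→3]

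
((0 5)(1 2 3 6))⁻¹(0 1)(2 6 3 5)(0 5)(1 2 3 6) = (0 3 1 6)(2 5)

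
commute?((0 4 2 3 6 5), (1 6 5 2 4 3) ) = no:(0 4 2 3 6 5) * (1 6 5 2 4 3) = (0 3 5) (1 6 2), (1 6 5 2 4 3) * (0 4 2 3 6 5) = (0 4 6) (1 5 3) 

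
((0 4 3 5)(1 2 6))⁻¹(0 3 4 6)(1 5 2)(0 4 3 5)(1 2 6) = (0 6 2)(1 4 5 3)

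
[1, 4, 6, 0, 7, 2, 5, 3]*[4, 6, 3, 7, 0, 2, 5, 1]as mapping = [0→6, 1→0, 2→5, 3→4, 4→1, 5→3, 6→2, 7→7]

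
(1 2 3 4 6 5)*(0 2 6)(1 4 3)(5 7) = (0 2 1 6 7 5 4)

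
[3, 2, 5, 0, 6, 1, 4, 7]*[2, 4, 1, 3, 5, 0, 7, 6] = [3, 1, 0, 2, 7, 4, 5, 6] 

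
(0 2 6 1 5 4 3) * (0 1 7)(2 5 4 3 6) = (0 5 3 1 4 6 7)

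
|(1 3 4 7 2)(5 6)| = 10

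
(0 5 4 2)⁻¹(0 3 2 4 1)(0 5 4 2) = (0 2 1 5 3)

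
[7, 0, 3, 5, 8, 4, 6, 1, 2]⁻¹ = [1, 7, 8, 2, 5, 3, 6, 0, 4]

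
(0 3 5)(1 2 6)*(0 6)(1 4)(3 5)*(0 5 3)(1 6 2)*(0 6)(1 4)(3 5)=(0 5 2 3 6 1 4)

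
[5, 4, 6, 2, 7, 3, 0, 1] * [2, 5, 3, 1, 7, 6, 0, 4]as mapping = [0→6, 1→7, 2→0, 3→3, 4→4, 5→1, 6→2, 7→5]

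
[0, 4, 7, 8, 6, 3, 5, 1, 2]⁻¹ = [0, 7, 8, 5, 1, 6, 4, 2, 3]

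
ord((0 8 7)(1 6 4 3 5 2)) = 6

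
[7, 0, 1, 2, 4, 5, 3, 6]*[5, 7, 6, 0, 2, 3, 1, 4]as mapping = [0→4, 1→5, 2→7, 3→6, 4→2, 5→3, 6→0, 7→1]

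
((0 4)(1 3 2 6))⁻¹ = (0 4)(1 6 2 3)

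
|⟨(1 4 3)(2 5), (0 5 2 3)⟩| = 720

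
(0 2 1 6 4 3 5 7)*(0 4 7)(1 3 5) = (0 2 3 1 6 7 4 5)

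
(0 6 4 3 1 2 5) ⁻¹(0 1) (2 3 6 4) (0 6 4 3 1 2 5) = (1 4 3 5) (2 6) 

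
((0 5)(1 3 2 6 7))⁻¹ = (0 5)(1 7 6 2 3)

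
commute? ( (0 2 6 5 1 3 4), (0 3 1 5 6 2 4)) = no: (0 2 6 5 1 3 4)*(0 3 1 5 6 2 4) = (0 4 3), (0 3 1 5 6 2 4)*(0 2 6 5 1 3 4) = (0 4 2)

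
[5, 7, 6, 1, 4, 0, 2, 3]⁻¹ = [5, 3, 6, 7, 4, 0, 2, 1]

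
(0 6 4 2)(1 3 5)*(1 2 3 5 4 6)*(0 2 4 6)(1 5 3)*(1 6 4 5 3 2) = (0 3 4 6)(1 2)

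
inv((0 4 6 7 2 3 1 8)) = (0 8 1 3 2 7 6 4)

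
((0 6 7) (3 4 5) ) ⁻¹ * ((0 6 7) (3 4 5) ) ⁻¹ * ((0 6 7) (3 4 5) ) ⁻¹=() 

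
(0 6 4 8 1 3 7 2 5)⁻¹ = (0 5 2 7 3 1 8 4 6)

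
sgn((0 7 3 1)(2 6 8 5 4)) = -1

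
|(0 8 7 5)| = 4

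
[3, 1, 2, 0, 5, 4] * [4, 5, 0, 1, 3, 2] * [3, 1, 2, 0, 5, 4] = [1, 4, 3, 5, 2, 0]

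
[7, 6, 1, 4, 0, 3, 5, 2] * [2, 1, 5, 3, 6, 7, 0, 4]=[4, 0, 1, 6, 2, 3, 7, 5]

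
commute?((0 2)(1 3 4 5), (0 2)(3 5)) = no:(0 2)(1 3 4 5) * (0 2)(3 5) = (1 5)(3 4), (0 2)(3 5) * (0 2)(1 3 4 5) = (1 3)(4 5)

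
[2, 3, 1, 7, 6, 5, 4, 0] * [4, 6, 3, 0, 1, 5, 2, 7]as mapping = [0→3, 1→0, 2→6, 3→7, 4→2, 5→5, 6→1, 7→4]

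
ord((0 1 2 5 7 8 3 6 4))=9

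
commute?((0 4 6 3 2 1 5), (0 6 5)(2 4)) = no:(0 4 6 3 2 1 5)*(0 6 5)(2 4) = (0 2 1)(3 4 5 6), (0 6 5)(2 4)*(0 4 6 3 2 1 5) = (0 3 2 6)(1 5 4)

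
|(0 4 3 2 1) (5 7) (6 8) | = 10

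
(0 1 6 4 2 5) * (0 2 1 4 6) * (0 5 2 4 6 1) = (0 6 1 5 4)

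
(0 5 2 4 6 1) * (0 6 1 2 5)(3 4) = (1 6 2 3 4)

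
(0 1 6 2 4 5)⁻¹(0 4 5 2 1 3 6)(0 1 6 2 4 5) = (0 4 6 3 2 1 5)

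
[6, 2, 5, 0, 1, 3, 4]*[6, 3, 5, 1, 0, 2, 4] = [4, 5, 2, 6, 3, 1, 0]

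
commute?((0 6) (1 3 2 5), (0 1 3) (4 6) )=no:(0 6) (1 3 2 5)*(0 1 3) (4 6)=(0 4 6 1) (2 5 3), (0 1 3) (4 6)*(0 6) (1 3 2 5)=(0 3 6 4) (1 2 5) 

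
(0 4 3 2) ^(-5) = (0 2 3 4) 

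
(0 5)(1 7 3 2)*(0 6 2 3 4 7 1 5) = (2 5 6)(4 7)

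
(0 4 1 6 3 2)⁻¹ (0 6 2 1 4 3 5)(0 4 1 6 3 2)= (0 6 1 2 5 4 3)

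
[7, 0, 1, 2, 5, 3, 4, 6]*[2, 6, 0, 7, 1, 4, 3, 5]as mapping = [0→5, 1→2, 2→6, 3→0, 4→4, 5→7, 6→1, 7→3]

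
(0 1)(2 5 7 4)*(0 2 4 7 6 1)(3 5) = (1 2 3 5 6)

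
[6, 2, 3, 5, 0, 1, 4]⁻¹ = [4, 5, 1, 2, 6, 3, 0]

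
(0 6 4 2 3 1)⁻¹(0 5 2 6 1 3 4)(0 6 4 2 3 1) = (0 1 2 6 5 3 4)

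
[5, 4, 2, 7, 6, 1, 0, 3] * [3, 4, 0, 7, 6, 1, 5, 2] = [1, 6, 0, 2, 5, 4, 3, 7]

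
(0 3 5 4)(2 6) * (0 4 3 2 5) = (0 2 6 5 3)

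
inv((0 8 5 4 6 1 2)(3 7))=(0 2 1 6 4 5 8)(3 7)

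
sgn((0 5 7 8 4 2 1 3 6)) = 1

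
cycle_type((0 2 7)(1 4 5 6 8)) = 3.5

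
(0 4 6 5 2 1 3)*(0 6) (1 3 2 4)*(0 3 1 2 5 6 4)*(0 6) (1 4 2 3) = (0 3 2 4 1 5 6) 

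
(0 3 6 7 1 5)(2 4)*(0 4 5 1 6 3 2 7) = (0 2 5 4 7 6)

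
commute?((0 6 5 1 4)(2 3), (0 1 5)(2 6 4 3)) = no:(0 6 5 1 4)(2 3)*(0 1 5)(2 6 4 3) = (0 4 1 3 6), (0 1 5)(2 6 4 3)*(0 6 5 1 4)(2 3) = (0 4 2 5 6)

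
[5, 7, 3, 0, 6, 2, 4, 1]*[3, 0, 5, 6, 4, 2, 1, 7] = [2, 7, 6, 3, 1, 5, 4, 0]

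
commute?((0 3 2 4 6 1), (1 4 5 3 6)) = no:(0 3 2 4 6 1)*(1 4 5 3 6) = (0 6 4 1)(2 5 3), (1 4 5 3 6)*(0 3 2 4 6 1) = (0 3 1 6)(2 4 5)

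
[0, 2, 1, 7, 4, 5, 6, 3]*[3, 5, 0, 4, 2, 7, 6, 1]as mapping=[0→3, 1→0, 2→5, 3→1, 4→2, 5→7, 6→6, 7→4]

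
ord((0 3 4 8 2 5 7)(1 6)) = 14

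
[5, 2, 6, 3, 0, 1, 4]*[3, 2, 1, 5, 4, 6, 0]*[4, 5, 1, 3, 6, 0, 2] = [2, 5, 4, 0, 3, 1, 6]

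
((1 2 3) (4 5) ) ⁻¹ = (1 3 2) (4 5) 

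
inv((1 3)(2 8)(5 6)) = (1 3)(2 8)(5 6)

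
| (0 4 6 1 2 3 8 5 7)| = 9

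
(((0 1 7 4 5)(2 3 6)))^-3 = (0 7 5 1 4)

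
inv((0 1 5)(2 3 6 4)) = (0 5 1)(2 4 6 3)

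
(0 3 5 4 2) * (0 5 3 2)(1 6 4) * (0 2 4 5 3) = (0 4 2 3)(1 6 5)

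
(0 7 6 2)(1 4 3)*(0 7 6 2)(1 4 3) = (0 6)(1 3 4)(2 7)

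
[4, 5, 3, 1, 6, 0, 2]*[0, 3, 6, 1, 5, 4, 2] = [5, 4, 1, 3, 2, 0, 6]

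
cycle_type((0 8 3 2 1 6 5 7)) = 8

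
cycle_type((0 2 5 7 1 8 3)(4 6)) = 2.7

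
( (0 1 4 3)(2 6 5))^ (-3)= (0 1 4 3)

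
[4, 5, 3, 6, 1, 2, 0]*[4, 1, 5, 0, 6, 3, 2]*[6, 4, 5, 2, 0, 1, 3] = [3, 2, 6, 5, 4, 1, 0]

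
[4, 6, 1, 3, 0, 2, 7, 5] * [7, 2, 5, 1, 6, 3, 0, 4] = [6, 0, 2, 1, 7, 5, 4, 3]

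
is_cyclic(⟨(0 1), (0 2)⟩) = no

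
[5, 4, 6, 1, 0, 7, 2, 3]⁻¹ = [4, 3, 6, 7, 1, 0, 2, 5]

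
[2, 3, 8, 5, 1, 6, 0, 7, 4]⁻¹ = [6, 4, 0, 1, 8, 3, 5, 7, 2]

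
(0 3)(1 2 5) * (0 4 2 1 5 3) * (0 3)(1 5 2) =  (0 3 4 1 5 2)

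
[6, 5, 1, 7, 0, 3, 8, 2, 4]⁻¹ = [4, 2, 7, 5, 8, 1, 0, 3, 6]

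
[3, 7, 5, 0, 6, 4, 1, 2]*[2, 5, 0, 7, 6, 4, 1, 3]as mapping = [0→7, 1→3, 2→4, 3→2, 4→1, 5→6, 6→5, 7→0]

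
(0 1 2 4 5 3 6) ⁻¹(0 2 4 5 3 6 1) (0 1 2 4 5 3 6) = (0 2 1 4 5 3 6) 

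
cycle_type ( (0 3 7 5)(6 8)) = 2.4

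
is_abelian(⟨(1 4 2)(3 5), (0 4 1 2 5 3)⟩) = no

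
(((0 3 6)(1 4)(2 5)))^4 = (0 3 6)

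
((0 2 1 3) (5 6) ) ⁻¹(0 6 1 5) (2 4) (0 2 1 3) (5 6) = (1 4) (2 5 3 6) 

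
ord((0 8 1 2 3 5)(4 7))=6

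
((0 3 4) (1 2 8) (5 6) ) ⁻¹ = (0 4 3) (1 8 2) (5 6) 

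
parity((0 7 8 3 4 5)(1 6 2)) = odd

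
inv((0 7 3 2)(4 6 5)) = (0 2 3 7)(4 5 6)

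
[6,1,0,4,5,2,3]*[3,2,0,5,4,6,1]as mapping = [0→1,1→2,2→3,3→4,4→6,5→0,6→5]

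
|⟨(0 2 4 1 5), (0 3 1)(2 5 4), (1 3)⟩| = 720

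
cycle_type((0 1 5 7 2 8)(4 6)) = 2.6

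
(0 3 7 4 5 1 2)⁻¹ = (0 2 1 5 4 7 3)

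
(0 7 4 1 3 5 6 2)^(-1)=(0 2 6 5 3 1 4 7)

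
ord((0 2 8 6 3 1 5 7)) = 8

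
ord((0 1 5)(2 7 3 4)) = 12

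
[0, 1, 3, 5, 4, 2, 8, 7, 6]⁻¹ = [0, 1, 5, 2, 4, 3, 8, 7, 6]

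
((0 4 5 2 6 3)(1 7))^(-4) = (0 5 6)(2 3 4)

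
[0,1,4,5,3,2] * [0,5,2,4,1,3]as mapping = [0→0,1→5,2→1,3→3,4→4,5→2]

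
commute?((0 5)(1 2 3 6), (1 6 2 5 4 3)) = no:(0 5)(1 2 3 6) * (1 6 2 5 4 3) = (0 4 3 2 1 5), (1 6 2 5 4 3) * (0 5)(1 2 3 6) = (0 5 4 6 3 2)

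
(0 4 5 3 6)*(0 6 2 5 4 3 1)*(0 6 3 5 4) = (0 5 1 6 3 2 4)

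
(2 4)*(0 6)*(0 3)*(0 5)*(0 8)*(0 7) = (0 6 3 5 8 7)(2 4)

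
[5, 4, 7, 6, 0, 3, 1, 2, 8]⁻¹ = [4, 6, 7, 5, 1, 0, 3, 2, 8]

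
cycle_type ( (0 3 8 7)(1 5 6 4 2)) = 4.5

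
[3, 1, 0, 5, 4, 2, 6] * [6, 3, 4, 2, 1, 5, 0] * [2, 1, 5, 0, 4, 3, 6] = [5, 0, 6, 3, 1, 4, 2]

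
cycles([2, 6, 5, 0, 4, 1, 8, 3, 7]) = (0 2 5 1 6 8 7 3)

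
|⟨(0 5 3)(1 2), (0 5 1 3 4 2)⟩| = 720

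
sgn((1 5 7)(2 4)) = -1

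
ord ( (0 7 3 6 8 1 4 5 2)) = 9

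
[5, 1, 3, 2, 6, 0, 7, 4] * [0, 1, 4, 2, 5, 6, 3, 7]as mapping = [0→6, 1→1, 2→2, 3→4, 4→3, 5→0, 6→7, 7→5]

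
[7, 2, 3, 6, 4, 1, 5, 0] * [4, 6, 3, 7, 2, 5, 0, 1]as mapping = [0→1, 1→3, 2→7, 3→0, 4→2, 5→6, 6→5, 7→4]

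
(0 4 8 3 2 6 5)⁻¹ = (0 5 6 2 3 8 4)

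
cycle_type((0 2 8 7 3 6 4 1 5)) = 9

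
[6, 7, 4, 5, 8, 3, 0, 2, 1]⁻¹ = [6, 8, 7, 5, 2, 3, 0, 1, 4]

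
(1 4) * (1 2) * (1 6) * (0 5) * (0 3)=(0 5 3)(1 4 2 6)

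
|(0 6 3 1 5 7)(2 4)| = 6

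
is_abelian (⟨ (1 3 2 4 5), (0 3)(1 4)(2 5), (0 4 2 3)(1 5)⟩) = no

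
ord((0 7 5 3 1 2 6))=7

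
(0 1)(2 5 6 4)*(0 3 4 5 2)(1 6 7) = (0 6 5 7 1 3 4)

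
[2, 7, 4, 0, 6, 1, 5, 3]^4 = [5, 2, 1, 6, 7, 0, 3, 4]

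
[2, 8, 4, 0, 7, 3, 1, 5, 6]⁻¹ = [3, 6, 0, 5, 2, 7, 8, 4, 1]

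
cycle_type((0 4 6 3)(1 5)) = 2.4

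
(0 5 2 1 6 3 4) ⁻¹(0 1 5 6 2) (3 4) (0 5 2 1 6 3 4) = (0 4) (1 5 6 2 3) 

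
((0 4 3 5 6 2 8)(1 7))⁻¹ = (0 8 2 6 5 3 4)(1 7)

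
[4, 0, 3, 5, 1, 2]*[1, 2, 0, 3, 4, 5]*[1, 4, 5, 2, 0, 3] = [0, 4, 2, 3, 5, 1]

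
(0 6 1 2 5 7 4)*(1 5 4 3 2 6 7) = (0 7 3 2 4)(1 6 5)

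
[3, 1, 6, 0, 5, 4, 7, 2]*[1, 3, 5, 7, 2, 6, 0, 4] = [7, 3, 0, 1, 6, 2, 4, 5]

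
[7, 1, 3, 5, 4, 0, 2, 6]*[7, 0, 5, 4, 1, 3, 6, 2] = [2, 0, 4, 3, 1, 7, 5, 6]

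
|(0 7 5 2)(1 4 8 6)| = 4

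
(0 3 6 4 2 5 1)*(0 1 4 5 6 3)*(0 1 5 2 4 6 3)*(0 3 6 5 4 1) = (1 4)(2 6)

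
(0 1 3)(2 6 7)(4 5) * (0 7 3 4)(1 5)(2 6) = (0 5)(1 4)(3 7 6)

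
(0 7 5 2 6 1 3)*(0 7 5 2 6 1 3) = (0 5 6 3 7 2 1)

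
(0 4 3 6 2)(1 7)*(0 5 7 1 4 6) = (0 6 2 5 7 4 3)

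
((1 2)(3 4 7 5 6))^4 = (3 6 5 7 4)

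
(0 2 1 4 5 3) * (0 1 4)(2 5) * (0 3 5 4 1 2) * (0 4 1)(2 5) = (0 1 3 5 2)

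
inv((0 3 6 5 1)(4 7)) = (0 1 5 6 3)(4 7)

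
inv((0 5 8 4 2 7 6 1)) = (0 1 6 7 2 4 8 5)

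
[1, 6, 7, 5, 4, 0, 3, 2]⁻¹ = [5, 0, 7, 6, 4, 3, 1, 2]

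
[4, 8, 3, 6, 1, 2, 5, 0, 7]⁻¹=[7, 4, 5, 2, 0, 6, 3, 8, 1]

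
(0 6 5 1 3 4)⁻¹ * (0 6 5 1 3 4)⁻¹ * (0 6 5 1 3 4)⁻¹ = (0 1)(3 6)(4 5)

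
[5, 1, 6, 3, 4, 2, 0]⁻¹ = [6, 1, 5, 3, 4, 0, 2]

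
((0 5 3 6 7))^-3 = (0 3 7 5 6)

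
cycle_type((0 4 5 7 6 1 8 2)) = 8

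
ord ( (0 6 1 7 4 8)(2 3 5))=6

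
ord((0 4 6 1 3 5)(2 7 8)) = 6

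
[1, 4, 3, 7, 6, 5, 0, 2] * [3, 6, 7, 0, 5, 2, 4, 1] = [6, 5, 0, 1, 4, 2, 3, 7]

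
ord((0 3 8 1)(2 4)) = 4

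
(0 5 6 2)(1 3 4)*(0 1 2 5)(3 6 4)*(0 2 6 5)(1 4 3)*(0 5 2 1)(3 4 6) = (0 1 2 6 5 4 3)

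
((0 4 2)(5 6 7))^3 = ()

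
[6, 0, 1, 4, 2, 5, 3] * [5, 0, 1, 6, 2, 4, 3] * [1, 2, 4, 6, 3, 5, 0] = [6, 5, 1, 4, 2, 3, 0]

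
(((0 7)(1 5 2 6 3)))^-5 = (0 7)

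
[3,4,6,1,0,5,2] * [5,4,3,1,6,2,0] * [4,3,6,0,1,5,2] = [3,2,4,1,5,6,0]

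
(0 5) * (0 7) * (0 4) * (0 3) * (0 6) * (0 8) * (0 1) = (0 5 7 4 3 6 8 1) 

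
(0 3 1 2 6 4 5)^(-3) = (0 6 3 4 1 5 2)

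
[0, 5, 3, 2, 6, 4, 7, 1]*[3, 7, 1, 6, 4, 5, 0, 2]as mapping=[0→3, 1→5, 2→6, 3→1, 4→0, 5→4, 6→2, 7→7]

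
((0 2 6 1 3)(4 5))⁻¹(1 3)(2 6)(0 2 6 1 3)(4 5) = (0 3)(1 6)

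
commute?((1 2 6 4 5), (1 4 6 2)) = no:(1 2 6 4 5)*(1 4 6 2) = (4 5), (1 4 6 2)*(1 2 6 4 5) = (1 5)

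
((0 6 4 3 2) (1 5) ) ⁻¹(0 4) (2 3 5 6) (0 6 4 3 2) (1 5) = (0 2 1 4) (3 6) 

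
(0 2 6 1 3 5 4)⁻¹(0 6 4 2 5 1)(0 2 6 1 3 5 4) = (0 6 4 3 2 1)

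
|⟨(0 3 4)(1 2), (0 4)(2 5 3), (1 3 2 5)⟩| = 720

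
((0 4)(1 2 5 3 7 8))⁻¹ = (0 4)(1 8 7 3 5 2)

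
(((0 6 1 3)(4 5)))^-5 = (0 3 1 6)(4 5)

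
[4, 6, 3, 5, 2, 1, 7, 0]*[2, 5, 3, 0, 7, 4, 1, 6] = [7, 1, 0, 4, 3, 5, 6, 2]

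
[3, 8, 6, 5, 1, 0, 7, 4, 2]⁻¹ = [5, 4, 8, 0, 7, 3, 2, 6, 1]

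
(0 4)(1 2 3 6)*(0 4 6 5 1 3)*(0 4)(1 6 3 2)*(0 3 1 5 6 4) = (0 1 5 4 3 6 2)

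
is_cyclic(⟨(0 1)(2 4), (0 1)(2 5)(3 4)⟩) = no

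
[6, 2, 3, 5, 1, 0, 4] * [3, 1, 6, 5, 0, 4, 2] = [2, 6, 5, 4, 1, 3, 0]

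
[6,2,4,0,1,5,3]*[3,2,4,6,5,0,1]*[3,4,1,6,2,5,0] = [4,2,5,6,1,3,0]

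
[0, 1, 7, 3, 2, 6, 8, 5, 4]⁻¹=[0, 1, 4, 3, 8, 7, 5, 2, 6]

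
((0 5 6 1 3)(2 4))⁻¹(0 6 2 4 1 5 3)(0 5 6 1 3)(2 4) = (0 5 1 4 2 3 6)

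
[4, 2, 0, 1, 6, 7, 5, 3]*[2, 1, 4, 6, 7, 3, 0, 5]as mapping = [0→7, 1→4, 2→2, 3→1, 4→0, 5→5, 6→3, 7→6]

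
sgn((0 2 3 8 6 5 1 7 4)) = 1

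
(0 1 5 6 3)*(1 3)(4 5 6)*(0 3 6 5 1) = (0 6)(1 5 4)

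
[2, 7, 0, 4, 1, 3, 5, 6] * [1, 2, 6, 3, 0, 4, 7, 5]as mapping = [0→6, 1→5, 2→1, 3→0, 4→2, 5→3, 6→4, 7→7]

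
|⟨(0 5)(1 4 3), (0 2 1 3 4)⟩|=720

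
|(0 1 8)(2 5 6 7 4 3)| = 6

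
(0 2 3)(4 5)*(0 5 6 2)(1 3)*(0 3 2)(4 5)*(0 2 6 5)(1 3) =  (0 1 6 2 3 4 5)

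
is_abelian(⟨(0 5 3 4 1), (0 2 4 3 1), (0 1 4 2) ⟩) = no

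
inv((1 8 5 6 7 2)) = (1 2 7 6 5 8)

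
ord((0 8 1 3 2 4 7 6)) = 8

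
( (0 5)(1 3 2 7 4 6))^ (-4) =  (1 2 4)(3 7 6)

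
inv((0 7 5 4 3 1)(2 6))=(0 1 3 4 5 7)(2 6)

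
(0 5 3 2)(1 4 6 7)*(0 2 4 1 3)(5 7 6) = (0 7 3 4 5)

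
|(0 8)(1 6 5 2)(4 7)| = 4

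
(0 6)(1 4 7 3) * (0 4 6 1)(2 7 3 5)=(0 1 6 4 3)(2 7 5)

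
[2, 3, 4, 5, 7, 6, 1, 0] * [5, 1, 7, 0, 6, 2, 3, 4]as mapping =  [0→7, 1→0, 2→6, 3→2, 4→4, 5→3, 6→1, 7→5]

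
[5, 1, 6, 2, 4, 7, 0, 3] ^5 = [6, 1, 3, 7, 4, 0, 2, 5] 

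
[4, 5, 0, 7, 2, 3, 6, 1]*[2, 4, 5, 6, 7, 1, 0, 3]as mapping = [0→7, 1→1, 2→2, 3→3, 4→5, 5→6, 6→0, 7→4]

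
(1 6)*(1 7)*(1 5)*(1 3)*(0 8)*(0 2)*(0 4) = (0 8 2 4)(1 6 7 5 3)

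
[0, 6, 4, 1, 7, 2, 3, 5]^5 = [0, 3, 4, 6, 7, 2, 1, 5]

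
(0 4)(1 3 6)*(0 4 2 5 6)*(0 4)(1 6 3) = (0 2 5 3 4)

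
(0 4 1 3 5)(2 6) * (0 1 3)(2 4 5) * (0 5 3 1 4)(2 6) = (0 3 6)(1 5 4)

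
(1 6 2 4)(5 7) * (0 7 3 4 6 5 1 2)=(0 7 1 5 3 4 2 6)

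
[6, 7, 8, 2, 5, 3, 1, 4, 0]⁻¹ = [8, 6, 3, 5, 7, 4, 0, 1, 2]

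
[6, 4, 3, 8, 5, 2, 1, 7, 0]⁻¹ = [8, 6, 5, 2, 1, 4, 0, 7, 3]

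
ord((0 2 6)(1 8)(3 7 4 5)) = 12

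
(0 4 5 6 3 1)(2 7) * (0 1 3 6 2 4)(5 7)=(2 5)(4 7)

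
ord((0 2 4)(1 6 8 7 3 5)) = 6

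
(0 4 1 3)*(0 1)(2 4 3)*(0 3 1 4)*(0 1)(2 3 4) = (1 3 2)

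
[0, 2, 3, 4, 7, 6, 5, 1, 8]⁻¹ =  [0, 7, 1, 2, 3, 6, 5, 4, 8]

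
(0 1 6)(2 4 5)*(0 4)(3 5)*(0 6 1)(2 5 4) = (2 6)(3 4)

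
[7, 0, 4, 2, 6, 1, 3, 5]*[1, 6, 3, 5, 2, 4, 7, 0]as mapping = [0→0, 1→1, 2→2, 3→3, 4→7, 5→6, 6→5, 7→4]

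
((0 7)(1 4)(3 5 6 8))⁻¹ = (0 7)(1 4)(3 8 6 5)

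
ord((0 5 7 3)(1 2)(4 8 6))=12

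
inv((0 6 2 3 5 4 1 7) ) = (0 7 1 4 5 3 2 6) 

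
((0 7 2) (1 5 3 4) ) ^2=(0 2 7) (1 3) (4 5) 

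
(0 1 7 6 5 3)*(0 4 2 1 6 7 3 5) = (0 6)(1 3 4 2)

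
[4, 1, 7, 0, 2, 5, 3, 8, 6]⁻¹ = [3, 1, 4, 6, 0, 5, 8, 2, 7]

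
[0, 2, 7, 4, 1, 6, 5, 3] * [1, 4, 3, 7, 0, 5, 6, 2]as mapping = [0→1, 1→3, 2→2, 3→0, 4→4, 5→6, 6→5, 7→7]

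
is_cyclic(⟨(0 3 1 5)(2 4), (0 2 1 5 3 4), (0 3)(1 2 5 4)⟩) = no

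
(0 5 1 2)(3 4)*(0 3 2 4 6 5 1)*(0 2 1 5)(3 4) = (0 5 2 4 1 3 6)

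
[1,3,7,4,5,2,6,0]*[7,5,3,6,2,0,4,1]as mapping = [0→5,1→6,2→1,3→2,4→0,5→3,6→4,7→7]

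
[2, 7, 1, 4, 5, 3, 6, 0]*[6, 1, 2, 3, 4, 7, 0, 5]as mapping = [0→2, 1→5, 2→1, 3→4, 4→7, 5→3, 6→0, 7→6]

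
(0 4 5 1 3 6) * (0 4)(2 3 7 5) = (1 7 5)(2 3 6 4)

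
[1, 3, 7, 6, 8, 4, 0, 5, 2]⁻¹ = [6, 0, 8, 1, 5, 7, 3, 2, 4]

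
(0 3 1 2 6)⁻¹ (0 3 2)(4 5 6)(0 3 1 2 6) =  (0 4 5)(1 6 3)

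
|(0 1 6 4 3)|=5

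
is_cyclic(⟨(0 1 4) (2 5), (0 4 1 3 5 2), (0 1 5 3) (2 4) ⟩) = no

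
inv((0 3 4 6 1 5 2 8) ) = (0 8 2 5 1 6 4 3) 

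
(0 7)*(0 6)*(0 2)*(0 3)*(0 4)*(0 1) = (0 7 6 2 3 4 1) 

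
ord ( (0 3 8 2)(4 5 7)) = 12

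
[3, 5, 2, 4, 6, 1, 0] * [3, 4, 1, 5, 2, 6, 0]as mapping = [0→5, 1→6, 2→1, 3→2, 4→0, 5→4, 6→3]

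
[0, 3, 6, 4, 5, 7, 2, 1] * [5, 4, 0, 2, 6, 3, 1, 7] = [5, 2, 1, 6, 3, 7, 0, 4]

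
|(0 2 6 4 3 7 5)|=7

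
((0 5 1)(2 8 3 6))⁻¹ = (0 1 5)(2 6 3 8)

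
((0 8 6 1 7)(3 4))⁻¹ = (0 7 1 6 8)(3 4)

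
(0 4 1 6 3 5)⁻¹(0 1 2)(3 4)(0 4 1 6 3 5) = (1 5)(2 4 6)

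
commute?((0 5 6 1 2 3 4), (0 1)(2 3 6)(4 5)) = no:(0 5 6 1 2 3 4) * (0 1)(2 3 6)(4 5) = (0 4 1 3 5 2 6), (0 1)(2 3 6)(4 5) * (0 5 6 1 2 3 4) = (0 2 4 6 3 1 5)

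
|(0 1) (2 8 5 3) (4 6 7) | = 12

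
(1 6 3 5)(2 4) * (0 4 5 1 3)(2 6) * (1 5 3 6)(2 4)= (0 2 3 5 6)(1 4)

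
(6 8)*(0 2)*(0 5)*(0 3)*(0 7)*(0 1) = (0 2 5 3 7 1)(6 8)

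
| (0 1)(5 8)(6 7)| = 2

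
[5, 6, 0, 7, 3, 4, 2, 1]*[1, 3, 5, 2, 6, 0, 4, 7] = [0, 4, 1, 7, 2, 6, 5, 3]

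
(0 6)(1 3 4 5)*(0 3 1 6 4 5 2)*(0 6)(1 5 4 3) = (0 3 4 2 6 1 5)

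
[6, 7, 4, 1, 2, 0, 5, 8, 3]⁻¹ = [5, 3, 4, 8, 2, 6, 0, 1, 7]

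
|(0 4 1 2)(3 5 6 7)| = 4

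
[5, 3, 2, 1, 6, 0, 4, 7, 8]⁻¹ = [5, 3, 2, 1, 6, 0, 4, 7, 8]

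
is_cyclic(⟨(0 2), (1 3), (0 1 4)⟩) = no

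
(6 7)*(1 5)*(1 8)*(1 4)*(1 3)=(1 5 8 4 3)(6 7)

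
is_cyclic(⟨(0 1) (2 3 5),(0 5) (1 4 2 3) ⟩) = no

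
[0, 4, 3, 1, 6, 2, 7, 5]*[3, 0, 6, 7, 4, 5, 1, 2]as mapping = [0→3, 1→4, 2→7, 3→0, 4→1, 5→6, 6→2, 7→5]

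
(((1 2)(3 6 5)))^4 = (3 6 5)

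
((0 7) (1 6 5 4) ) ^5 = (0 7) (1 6 5 4) 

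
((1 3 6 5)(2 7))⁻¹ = (1 5 6 3)(2 7)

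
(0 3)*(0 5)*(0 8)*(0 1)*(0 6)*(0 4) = (0 3 5 8 1 6 4) 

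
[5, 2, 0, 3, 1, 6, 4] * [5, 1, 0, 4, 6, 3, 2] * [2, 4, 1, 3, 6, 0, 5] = [3, 2, 0, 6, 4, 1, 5]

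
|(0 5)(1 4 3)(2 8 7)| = 6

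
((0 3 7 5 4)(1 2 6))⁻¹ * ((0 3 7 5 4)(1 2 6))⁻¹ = (0 5 3 4 7)(1 2 6)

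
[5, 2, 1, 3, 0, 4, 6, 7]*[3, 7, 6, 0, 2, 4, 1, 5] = [4, 6, 7, 0, 3, 2, 1, 5]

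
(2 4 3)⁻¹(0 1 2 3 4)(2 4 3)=(0 1 4 2 3)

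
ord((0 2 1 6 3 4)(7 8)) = 6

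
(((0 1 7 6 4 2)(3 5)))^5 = (0 2 4 6 7 1)(3 5)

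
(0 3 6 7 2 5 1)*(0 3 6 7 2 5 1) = (0 6 2 1 3 7 5)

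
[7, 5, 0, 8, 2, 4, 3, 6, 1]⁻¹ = [2, 8, 4, 6, 5, 1, 7, 0, 3]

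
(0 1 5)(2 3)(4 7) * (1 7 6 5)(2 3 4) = (0 7 2 4 6 5)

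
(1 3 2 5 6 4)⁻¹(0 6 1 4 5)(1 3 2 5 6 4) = (0 4 3 1 6)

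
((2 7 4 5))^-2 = (2 4)(5 7)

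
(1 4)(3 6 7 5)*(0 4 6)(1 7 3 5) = (0 4 7 1 6 3)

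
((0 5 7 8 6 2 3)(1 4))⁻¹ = (0 3 2 6 8 7 5)(1 4)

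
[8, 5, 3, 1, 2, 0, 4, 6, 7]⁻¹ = [5, 3, 4, 2, 6, 1, 7, 8, 0]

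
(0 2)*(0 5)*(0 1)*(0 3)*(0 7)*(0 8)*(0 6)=(0 2 5 1 3 7 8 6)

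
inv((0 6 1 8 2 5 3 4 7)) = (0 7 4 3 5 2 8 1 6)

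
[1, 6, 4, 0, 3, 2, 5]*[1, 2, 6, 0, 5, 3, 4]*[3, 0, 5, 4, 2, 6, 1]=[5, 2, 6, 0, 3, 1, 4]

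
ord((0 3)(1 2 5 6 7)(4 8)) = 10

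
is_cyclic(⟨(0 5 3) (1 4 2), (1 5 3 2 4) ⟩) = no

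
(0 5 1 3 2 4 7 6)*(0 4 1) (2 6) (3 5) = (0 3 6 4 7 2 1 5) 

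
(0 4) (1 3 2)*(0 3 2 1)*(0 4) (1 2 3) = (1 3 2 4) 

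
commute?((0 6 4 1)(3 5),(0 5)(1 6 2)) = no:(0 6 4 1)(3 5)*(0 5)(1 6 2) = (0 2 1 5 3)(4 6),(0 5)(1 6 2)*(0 6 4 1)(3 5) = (0 3 5 6 2)(1 4)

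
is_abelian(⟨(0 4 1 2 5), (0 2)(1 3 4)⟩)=no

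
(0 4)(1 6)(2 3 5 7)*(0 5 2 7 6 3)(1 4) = (0 1 3 2)(4 5 6)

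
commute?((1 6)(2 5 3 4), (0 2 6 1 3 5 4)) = no:(1 6)(2 5 3 4)*(0 2 6 1 3 5 4) = (0 2 4 6 3), (0 2 6 1 3 5 4)*(1 6)(2 5 3 4) = (0 5 2 1 4)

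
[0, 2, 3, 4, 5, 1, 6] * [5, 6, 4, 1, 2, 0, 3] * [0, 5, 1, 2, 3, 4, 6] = [4, 3, 5, 1, 0, 6, 2]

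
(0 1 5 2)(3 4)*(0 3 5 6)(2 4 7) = (0 1 6)(2 3 7)(4 5)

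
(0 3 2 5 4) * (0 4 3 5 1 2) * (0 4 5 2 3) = (0 2 1 3 4 5)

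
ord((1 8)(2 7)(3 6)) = 2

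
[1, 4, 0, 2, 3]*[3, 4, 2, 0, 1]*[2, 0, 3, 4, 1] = [1, 0, 4, 3, 2]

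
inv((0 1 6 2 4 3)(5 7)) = (0 3 4 2 6 1)(5 7)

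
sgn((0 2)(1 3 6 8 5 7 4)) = -1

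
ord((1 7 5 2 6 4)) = 6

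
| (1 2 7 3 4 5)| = 6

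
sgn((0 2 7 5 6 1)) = -1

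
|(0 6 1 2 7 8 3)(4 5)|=14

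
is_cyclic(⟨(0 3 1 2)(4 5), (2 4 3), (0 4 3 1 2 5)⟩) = no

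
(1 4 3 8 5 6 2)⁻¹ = (1 2 6 5 8 3 4)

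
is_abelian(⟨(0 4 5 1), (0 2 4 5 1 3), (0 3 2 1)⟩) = no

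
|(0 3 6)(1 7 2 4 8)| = 15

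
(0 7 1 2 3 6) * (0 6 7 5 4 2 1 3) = (0 5 4 2)(3 7)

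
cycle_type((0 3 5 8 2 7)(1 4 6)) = 3.6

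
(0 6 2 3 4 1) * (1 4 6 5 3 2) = (0 5 3 6 1)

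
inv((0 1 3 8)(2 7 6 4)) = (0 8 3 1)(2 4 6 7)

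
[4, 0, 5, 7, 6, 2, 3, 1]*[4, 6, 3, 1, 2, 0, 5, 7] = [2, 4, 0, 7, 5, 3, 1, 6]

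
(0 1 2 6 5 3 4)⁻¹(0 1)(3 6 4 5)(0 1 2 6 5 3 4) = (0 3 4 5)(1 2)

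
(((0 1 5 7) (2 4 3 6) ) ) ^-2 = (0 5) (1 7) (2 3) (4 6) 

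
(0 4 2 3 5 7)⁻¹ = (0 7 5 3 2 4)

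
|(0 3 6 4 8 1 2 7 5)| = 9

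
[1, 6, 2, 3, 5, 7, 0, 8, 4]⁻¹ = [6, 0, 2, 3, 8, 4, 1, 5, 7]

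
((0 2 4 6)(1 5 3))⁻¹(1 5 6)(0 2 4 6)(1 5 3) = (0 5 3)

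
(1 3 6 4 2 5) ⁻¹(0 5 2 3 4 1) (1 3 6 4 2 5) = (0 1 5 6 2 3) 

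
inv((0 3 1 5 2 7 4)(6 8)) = (0 4 7 2 5 1 3)(6 8)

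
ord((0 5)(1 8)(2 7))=2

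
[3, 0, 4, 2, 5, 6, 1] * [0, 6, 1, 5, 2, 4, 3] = [5, 0, 2, 1, 4, 3, 6]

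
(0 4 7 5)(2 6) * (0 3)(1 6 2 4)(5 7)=(0 1 6 4 5 3)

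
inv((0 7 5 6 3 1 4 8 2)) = (0 2 8 4 1 3 6 5 7)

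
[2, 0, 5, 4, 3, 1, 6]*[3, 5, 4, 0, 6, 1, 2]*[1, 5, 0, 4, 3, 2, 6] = [3, 4, 5, 6, 1, 2, 0]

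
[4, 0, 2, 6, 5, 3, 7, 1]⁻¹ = [1, 7, 2, 5, 0, 4, 3, 6]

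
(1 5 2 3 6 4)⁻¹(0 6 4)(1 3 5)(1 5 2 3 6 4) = (0 4 1)(2 5 6)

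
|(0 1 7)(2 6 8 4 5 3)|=6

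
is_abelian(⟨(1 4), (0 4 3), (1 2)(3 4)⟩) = no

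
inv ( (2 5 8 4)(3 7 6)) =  (2 4 8 5)(3 6 7)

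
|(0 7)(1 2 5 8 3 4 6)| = 14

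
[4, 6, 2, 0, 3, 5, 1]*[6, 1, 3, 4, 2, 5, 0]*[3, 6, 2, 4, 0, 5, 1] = [2, 3, 4, 1, 0, 5, 6]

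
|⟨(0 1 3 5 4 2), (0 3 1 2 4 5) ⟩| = 720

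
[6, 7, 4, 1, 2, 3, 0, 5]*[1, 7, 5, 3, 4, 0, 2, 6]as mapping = [0→2, 1→6, 2→4, 3→7, 4→5, 5→3, 6→1, 7→0]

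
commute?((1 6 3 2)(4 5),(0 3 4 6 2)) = no:(1 6 3 2)(4 5)*(0 3 4 6 2) = (0 3)(1 2)(4 5 6),(0 3 4 6 2)*(1 6 3 2)(4 5) = (0 2)(1 6)(3 5 4)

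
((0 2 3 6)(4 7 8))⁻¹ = (0 6 3 2)(4 8 7)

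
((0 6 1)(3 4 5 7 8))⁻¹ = (0 1 6)(3 8 7 5 4)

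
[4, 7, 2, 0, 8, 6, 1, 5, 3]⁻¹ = [3, 6, 2, 8, 0, 7, 5, 1, 4]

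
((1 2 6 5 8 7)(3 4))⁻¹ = (1 7 8 5 6 2)(3 4)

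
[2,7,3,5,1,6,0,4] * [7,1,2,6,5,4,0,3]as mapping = [0→2,1→3,2→6,3→4,4→1,5→0,6→7,7→5]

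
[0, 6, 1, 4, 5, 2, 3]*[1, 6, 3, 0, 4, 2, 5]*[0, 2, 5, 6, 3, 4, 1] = [2, 4, 1, 3, 5, 6, 0] 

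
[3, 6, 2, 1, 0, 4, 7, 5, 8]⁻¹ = [4, 3, 2, 0, 5, 7, 1, 6, 8]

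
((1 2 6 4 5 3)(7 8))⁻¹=(1 3 5 4 6 2)(7 8)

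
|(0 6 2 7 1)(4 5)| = 10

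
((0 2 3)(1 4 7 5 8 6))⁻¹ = (0 3 2)(1 6 8 5 7 4)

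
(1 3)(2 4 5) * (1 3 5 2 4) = (1 5 4 2)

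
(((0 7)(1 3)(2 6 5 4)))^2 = (2 5)(4 6)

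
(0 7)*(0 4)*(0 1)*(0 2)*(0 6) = (0 7 4 1 2 6) 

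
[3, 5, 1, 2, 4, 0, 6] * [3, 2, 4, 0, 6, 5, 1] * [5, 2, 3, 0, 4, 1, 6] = [5, 1, 3, 4, 6, 0, 2]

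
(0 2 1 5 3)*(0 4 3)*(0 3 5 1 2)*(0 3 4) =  (0 3)(4 5)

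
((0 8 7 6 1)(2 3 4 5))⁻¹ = (0 1 6 7 8)(2 5 4 3)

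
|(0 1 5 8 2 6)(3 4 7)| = 6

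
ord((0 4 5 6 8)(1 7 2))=15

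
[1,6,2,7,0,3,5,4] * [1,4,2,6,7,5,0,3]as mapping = [0→4,1→0,2→2,3→3,4→1,5→6,6→5,7→7]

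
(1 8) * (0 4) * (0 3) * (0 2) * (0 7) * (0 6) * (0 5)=(0 4 3 2 7 6 5)(1 8)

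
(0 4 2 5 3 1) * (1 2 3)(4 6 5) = (0 6 5 1)(2 4 3)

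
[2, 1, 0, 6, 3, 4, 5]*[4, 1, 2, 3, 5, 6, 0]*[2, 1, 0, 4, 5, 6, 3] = [0, 1, 5, 2, 4, 6, 3]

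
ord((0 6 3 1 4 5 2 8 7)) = 9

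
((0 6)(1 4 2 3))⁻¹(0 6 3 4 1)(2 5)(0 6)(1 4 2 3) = (0 1 2 4 6)(3 5)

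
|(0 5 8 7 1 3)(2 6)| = 6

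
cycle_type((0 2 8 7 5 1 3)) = 7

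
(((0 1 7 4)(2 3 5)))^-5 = (0 4 7 1)(2 3 5)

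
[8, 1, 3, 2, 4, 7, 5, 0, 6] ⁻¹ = [7, 1, 3, 2, 4, 6, 8, 5, 0] 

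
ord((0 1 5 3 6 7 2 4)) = 8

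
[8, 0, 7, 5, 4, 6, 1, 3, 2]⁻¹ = [1, 6, 8, 7, 4, 3, 5, 2, 0]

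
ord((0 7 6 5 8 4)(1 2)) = 6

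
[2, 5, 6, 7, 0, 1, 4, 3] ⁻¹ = [4, 5, 0, 7, 6, 1, 2, 3] 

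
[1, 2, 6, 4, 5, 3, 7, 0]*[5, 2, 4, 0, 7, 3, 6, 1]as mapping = [0→2, 1→4, 2→6, 3→7, 4→3, 5→0, 6→1, 7→5]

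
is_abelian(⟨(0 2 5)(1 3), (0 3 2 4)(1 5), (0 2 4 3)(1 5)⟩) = no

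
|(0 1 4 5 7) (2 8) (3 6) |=10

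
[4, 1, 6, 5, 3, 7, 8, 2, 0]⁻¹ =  [8, 1, 7, 4, 0, 3, 2, 5, 6]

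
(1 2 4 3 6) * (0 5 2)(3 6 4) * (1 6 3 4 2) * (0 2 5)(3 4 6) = (1 2 6 3 5)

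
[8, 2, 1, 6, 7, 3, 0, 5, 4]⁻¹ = [6, 2, 1, 5, 8, 7, 3, 4, 0]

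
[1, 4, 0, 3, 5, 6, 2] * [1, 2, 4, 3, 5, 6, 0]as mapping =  [0→2, 1→5, 2→1, 3→3, 4→6, 5→0, 6→4]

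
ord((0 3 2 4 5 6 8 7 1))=9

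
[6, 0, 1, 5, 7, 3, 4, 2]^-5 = [6, 0, 1, 5, 7, 3, 4, 2]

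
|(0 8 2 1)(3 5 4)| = 12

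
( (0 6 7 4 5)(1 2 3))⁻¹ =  (0 5 4 7 6)(1 3 2)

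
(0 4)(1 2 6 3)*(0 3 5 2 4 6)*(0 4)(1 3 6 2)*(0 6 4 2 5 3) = (0 5 1 6 3)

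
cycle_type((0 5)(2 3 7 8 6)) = 2.5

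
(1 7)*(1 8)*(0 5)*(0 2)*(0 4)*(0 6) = (0 5 2 4 6)(1 7 8)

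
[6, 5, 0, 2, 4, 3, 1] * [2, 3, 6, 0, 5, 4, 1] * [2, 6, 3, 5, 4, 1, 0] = [6, 4, 3, 0, 1, 2, 5]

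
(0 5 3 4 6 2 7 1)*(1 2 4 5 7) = (0 7 2 1)(3 5)(4 6)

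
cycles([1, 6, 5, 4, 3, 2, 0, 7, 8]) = (0 1 6)(2 5)(3 4)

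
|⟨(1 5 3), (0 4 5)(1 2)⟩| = 720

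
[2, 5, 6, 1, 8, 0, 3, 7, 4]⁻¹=[5, 3, 0, 6, 8, 1, 2, 7, 4]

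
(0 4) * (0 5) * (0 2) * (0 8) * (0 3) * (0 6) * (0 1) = (0 4 5 2 8 3 6 1)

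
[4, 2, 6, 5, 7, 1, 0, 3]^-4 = [5, 4, 7, 6, 1, 0, 3, 2]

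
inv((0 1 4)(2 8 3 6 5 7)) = (0 4 1)(2 7 5 6 3 8)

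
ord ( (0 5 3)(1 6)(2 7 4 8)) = 12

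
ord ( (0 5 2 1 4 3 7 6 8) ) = 9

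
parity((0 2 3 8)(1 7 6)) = odd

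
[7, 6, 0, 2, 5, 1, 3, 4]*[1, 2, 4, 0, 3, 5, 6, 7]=[7, 6, 1, 4, 5, 2, 0, 3]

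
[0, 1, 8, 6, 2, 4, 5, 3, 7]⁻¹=[0, 1, 4, 7, 5, 6, 3, 8, 2]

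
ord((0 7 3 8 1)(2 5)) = 10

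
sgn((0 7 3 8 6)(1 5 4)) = 1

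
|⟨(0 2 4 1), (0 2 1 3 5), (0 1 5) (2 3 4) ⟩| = 720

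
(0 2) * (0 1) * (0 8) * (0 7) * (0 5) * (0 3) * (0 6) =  (0 2 1 8 7 5 3 6)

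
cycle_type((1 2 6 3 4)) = 5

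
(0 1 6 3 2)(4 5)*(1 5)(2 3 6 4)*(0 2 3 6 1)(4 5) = (0 4)(1 5 3 6)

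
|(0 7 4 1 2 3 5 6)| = 8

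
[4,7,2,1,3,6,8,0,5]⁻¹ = [7,3,2,4,0,8,5,1,6]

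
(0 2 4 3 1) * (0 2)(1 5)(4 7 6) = (1 2 7 6 4 3 5)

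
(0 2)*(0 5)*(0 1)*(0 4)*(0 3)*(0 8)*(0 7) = (0 2 5 1 4 3 8 7)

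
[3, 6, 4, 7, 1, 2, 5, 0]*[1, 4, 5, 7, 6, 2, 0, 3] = [7, 0, 6, 3, 4, 5, 2, 1]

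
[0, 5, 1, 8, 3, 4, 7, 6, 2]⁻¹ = [0, 2, 8, 4, 5, 1, 7, 6, 3]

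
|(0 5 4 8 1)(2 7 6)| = 15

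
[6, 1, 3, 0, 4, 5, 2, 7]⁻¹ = [3, 1, 6, 2, 4, 5, 0, 7]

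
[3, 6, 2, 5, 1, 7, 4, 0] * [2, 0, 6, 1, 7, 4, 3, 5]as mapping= [0→1, 1→3, 2→6, 3→4, 4→0, 5→5, 6→7, 7→2]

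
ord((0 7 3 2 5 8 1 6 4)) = 9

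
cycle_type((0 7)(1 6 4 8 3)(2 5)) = 2^2.5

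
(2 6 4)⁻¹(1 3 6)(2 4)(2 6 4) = (1 3 4)(2 6)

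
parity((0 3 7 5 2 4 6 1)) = odd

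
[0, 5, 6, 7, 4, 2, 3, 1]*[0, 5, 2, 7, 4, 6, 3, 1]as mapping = [0→0, 1→6, 2→3, 3→1, 4→4, 5→2, 6→7, 7→5]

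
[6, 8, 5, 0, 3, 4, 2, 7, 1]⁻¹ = [3, 8, 6, 4, 5, 2, 0, 7, 1]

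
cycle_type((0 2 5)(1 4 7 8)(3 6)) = 2.3.4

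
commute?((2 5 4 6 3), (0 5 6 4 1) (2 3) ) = no:(2 5 4 6 3) * (0 5 6 4 1) (2 3) = (0 5 1) (2 6), (0 5 6 4 1) (2 3) * (2 5 4 6 3) = (0 4 1) (3 5) 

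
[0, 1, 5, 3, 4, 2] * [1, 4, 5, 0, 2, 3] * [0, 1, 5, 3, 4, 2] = [1, 4, 3, 0, 5, 2]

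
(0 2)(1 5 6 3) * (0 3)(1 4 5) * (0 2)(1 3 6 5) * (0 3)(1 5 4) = (0 3 1)(2 6)(4 5)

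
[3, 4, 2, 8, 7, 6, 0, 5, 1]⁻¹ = [6, 8, 2, 0, 1, 7, 5, 4, 3]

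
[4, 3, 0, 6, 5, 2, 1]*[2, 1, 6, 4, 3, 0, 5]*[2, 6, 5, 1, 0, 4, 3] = [1, 0, 5, 4, 2, 3, 6]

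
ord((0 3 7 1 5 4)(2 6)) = 6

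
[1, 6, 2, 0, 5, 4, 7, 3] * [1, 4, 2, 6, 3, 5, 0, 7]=[4, 0, 2, 1, 5, 3, 7, 6]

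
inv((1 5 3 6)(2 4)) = (1 6 3 5)(2 4)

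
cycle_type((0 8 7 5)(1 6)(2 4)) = 2^2.4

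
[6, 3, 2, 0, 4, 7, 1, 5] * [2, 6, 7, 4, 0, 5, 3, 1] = [3, 4, 7, 2, 0, 1, 6, 5]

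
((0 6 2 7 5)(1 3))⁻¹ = (0 5 7 2 6)(1 3)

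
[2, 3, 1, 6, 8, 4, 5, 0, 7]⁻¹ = [7, 2, 0, 1, 5, 6, 3, 8, 4]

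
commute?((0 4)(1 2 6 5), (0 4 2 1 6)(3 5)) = no:(0 4)(1 2 6 5) * (0 4 2 1 6)(3 5) = (0 2)(3 5 6), (0 4 2 1 6)(3 5) * (0 4)(1 2 6 5) = (1 5 3)(4 6)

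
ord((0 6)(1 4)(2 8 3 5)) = 4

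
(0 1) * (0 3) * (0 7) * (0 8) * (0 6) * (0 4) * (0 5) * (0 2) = (0 1 3 7 8 6 4 5 2)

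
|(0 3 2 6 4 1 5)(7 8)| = 14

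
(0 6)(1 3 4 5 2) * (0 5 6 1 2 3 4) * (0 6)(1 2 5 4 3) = (0 2 5 1 3 6 4)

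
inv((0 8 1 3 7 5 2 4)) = (0 4 2 5 7 3 1 8)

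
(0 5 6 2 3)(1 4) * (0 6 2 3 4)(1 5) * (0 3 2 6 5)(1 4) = (0 4)(1 3 5 6 2)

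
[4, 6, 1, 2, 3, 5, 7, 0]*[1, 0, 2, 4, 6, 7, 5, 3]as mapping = [0→6, 1→5, 2→0, 3→2, 4→4, 5→7, 6→3, 7→1]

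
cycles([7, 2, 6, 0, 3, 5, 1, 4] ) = (0 7 4 3)(1 2 6)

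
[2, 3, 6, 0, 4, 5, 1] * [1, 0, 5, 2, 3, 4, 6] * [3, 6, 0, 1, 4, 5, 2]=[5, 0, 2, 6, 1, 4, 3]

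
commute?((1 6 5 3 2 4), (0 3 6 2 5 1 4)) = no:(1 6 5 3 2 4)*(0 3 6 2 5 1 4) = (0 3 5 6 1 2), (0 3 6 2 5 1 4)*(1 6 5 3 2 4) = (0 2 3 5 6 4)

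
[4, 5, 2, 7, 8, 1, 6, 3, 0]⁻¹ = [8, 5, 2, 7, 0, 1, 6, 3, 4]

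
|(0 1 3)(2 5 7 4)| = 12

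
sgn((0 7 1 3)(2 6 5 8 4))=-1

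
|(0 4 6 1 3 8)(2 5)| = 6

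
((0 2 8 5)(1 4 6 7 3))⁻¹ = (0 5 8 2)(1 3 7 6 4)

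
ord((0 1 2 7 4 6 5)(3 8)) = 14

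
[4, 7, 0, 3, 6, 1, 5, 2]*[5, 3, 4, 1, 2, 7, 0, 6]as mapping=[0→2, 1→6, 2→5, 3→1, 4→0, 5→3, 6→7, 7→4]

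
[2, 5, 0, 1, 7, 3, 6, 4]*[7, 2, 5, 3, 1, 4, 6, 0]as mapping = [0→5, 1→4, 2→7, 3→2, 4→0, 5→3, 6→6, 7→1]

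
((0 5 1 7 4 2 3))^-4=(0 7 3 1 2 5 4)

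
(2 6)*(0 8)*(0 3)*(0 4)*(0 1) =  (0 8 3 4 1)(2 6)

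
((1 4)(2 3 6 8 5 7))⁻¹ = (1 4)(2 7 5 8 6 3)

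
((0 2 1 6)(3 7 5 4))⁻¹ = (0 6 1 2)(3 4 5 7)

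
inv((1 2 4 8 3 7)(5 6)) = (1 7 3 8 4 2)(5 6)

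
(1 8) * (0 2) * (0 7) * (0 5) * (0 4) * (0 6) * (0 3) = (0 2 7 5 4 6 3)(1 8)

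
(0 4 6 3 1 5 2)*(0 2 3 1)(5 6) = (0 4 5 3)(1 6)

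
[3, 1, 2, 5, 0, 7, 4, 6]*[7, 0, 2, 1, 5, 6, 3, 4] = [1, 0, 2, 6, 7, 4, 5, 3]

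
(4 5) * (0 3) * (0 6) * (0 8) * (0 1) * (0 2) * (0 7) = (0 3 6 8 1 2 7)(4 5)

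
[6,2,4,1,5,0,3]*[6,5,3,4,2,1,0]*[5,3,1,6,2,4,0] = [5,6,1,4,3,0,2]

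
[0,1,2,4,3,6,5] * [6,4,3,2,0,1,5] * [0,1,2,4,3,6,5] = [5,3,4,0,2,6,1]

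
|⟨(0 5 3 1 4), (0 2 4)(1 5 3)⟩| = 360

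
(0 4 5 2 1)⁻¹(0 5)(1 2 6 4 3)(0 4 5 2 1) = (0 1 6 5 3)(2 4)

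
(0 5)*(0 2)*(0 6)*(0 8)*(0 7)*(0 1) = (0 5 2 6 8 7 1)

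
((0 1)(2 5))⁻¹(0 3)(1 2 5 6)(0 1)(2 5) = (0 5 2 6)(1 3)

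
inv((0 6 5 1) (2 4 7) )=(0 1 5 6) (2 7 4) 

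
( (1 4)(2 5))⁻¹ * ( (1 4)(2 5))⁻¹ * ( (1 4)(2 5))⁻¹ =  (1 4)(2 5)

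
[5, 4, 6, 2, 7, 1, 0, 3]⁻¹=[6, 5, 3, 7, 1, 0, 2, 4]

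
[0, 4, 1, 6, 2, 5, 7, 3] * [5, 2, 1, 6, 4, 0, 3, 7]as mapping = [0→5, 1→4, 2→2, 3→3, 4→1, 5→0, 6→7, 7→6]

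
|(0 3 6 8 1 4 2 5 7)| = 9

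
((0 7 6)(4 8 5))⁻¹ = (0 6 7)(4 5 8)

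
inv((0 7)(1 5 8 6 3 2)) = (0 7)(1 2 3 6 8 5)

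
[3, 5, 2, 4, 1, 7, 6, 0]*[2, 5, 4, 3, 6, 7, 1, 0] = [3, 7, 4, 6, 5, 0, 1, 2]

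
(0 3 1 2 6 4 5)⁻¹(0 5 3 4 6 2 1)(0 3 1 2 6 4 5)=(0 1 5 4 6 2 3)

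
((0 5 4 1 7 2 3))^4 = (0 7 5 2 4 3 1)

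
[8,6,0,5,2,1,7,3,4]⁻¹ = [2,5,4,7,8,3,1,6,0]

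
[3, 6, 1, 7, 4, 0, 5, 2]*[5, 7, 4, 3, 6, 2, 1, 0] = [3, 1, 7, 0, 6, 5, 2, 4]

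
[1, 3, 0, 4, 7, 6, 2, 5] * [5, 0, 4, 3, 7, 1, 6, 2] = [0, 3, 5, 7, 2, 6, 4, 1]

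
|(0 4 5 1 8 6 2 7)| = 8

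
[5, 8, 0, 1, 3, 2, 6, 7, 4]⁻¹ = [2, 3, 5, 4, 8, 0, 6, 7, 1]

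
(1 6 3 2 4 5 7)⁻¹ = (1 7 5 4 2 3 6)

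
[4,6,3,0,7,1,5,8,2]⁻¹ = [3,5,8,2,0,6,1,4,7]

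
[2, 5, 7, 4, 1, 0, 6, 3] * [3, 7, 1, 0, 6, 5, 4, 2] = [1, 5, 2, 6, 7, 3, 4, 0]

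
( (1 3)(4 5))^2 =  ()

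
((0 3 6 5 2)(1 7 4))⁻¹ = (0 2 5 6 3)(1 4 7)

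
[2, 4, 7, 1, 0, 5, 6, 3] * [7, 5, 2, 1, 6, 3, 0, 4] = [2, 6, 4, 5, 7, 3, 0, 1]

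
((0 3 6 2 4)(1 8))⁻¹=(0 4 2 6 3)(1 8)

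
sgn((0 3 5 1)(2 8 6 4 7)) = -1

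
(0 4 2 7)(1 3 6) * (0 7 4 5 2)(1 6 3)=(0 5 2 4)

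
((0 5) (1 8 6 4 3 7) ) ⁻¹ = (0 5) (1 7 3 4 6 8) 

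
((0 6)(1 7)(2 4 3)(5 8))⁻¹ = (0 6)(1 7)(2 3 4)(5 8)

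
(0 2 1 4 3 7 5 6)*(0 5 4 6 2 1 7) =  (0 1 6 5 2 7 4 3)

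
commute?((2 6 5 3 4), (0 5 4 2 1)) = no:(2 6 5 3 4) * (0 5 4 2 1) = (0 5 3 2 6 4 1), (0 5 4 2 1) * (2 6 5 3 4) = (0 3 4 6 5 2 1)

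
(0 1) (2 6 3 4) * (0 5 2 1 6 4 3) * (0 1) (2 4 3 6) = (0 2 3 6 1 5 4) 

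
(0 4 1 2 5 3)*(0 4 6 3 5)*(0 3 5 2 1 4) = (0 6 5 2 3)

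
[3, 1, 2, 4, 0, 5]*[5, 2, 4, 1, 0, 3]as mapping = [0→1, 1→2, 2→4, 3→0, 4→5, 5→3]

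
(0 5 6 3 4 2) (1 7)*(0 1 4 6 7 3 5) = (1 3 6 5 7 4 2) 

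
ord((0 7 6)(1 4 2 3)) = 12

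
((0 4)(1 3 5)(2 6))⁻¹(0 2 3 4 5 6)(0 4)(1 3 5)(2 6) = (0 1 2 4 6 5)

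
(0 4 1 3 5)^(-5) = ()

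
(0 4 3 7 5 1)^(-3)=(0 7)(1 3)(4 5)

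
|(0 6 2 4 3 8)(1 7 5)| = 6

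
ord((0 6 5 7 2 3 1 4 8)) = 9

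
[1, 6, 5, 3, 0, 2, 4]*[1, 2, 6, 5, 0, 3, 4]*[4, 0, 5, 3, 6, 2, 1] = [5, 6, 3, 2, 0, 1, 4]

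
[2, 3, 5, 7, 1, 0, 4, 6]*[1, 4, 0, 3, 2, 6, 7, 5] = [0, 3, 6, 5, 4, 1, 2, 7]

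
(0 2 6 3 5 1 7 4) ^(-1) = (0 4 7 1 5 3 6 2) 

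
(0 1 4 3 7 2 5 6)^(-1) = (0 6 5 2 7 3 4 1)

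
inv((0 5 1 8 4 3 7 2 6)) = (0 6 2 7 3 4 8 1 5)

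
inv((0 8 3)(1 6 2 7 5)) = (0 3 8)(1 5 7 2 6)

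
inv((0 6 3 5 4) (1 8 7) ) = (0 4 5 3 6) (1 7 8) 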